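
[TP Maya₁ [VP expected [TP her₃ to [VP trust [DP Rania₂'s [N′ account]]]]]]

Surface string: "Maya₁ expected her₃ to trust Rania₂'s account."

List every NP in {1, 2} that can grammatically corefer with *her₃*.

*her* is a pronoun, so Principle B applies: it must be free in its binding domain.
Binding domain of *her₃*: the matrix TP, whose subject is Maya₁.
*Maya₁* c-commands the pronoun within its binding domain → coindexation would violate Principle B.
*Rania₂*: the pronoun c-commands this R-expression → coindexation would violate Principle C on *Rania₂*.

none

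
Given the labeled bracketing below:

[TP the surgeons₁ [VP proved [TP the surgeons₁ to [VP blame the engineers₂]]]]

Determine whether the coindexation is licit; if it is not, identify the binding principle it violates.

The two coindexed NPs are *the surgeons₁* (the lower occurrence) and *the surgeons₁* (the higher occurrence).
*the surgeons₁* (the lower occurrence) is an R-expression. Principle C requires it to be free everywhere.
*the surgeons₁* (the higher occurrence) c-commands it and carries the same index.
The R-expression is bound → Principle C violation.

Principle C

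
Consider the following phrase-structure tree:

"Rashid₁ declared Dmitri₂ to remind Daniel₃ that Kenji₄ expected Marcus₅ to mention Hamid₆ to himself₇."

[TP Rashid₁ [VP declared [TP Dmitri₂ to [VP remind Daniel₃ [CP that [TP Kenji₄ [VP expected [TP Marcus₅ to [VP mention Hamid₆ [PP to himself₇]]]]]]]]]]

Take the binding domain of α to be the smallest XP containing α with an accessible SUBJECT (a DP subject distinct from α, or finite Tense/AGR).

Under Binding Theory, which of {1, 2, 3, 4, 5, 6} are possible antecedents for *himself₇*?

*himself* is an anaphor, so Principle A applies: it must be bound in its binding domain.
Binding domain of *himself₇*: the embedded TP, whose subject is Marcus₅.
*Rashid₁* c-commands the anaphor but is outside its binding domain → cannot satisfy Principle A.
*Dmitri₂* c-commands the anaphor but is outside its binding domain → cannot satisfy Principle A.
*Daniel₃* c-commands the anaphor but is outside its binding domain → cannot satisfy Principle A.
*Kenji₄* c-commands the anaphor but is outside its binding domain → cannot satisfy Principle A.
*Marcus₅* c-commands the anaphor within its binding domain → licit binder.
*Hamid₆* c-commands the anaphor within its binding domain → licit binder.

{5, 6}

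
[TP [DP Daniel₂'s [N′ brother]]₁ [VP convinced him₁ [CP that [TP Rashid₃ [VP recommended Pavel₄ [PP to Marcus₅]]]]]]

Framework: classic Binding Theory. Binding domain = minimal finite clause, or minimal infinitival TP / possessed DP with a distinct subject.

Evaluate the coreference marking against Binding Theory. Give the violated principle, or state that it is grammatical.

The two coindexed NPs are *[Daniel₂'s brother]₁* and *him₁*.
*him₁* is a pronoun. Its binding domain is the matrix TP, whose subject is [Daniel₂'s brother]₁.
*[Daniel₂'s brother]₁* c-commands it within that domain and carries the same index.
The pronoun is locally bound → Principle B violation.

Principle B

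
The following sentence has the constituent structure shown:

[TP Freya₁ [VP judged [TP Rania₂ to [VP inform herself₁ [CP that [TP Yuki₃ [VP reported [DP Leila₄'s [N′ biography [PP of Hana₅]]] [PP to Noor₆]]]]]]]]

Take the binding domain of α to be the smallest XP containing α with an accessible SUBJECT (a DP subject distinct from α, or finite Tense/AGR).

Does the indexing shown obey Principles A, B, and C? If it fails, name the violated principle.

Principle A

The two coindexed NPs are *Freya₁* and *herself₁*.
*herself₁* is an anaphor. Principle A requires it to be bound within its binding domain — the embedded TP, whose subject is Rania₂.
Within that domain it is c-commanded by *Rania₂*, which does not share its index.
*Freya₁* does c-command the anaphor, but from outside its binding domain.
The anaphor is unbound in its domain → Principle A violation.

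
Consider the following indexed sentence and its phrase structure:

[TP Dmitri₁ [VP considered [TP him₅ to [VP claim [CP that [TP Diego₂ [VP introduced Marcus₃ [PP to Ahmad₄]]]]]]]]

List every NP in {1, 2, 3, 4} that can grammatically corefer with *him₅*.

*him* is a pronoun, so Principle B applies: it must be free in its binding domain.
Binding domain of *him₅*: the matrix TP, whose subject is Dmitri₁.
*Dmitri₁* c-commands the pronoun within its binding domain → coindexation would violate Principle B.
*Diego₂*: the pronoun c-commands this R-expression → coindexation would violate Principle C on *Diego₂*.
*Marcus₃*: the pronoun c-commands this R-expression → coindexation would violate Principle C on *Marcus₃*.
*Ahmad₄*: the pronoun c-commands this R-expression → coindexation would violate Principle C on *Ahmad₄*.

none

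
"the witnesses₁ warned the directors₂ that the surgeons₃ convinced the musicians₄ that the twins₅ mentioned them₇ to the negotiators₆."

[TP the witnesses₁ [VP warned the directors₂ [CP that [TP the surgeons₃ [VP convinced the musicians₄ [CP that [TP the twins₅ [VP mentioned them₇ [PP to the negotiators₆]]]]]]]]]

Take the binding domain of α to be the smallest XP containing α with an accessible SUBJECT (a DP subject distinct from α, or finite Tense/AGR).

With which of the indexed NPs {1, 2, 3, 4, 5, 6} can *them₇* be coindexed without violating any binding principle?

*them* is a pronoun, so Principle B applies: it must be free in its binding domain.
Binding domain of *them₇*: the embedded TP, whose subject is the twins₅.
*the witnesses₁* c-commands the pronoun but from outside its binding domain, and is not c-commanded by it → coindexation permitted.
*the directors₂* c-commands the pronoun but from outside its binding domain, and is not c-commanded by it → coindexation permitted.
*the surgeons₃* c-commands the pronoun but from outside its binding domain, and is not c-commanded by it → coindexation permitted.
*the musicians₄* c-commands the pronoun but from outside its binding domain, and is not c-commanded by it → coindexation permitted.
*the twins₅* c-commands the pronoun within its binding domain → coindexation would violate Principle B.
*the negotiators₆*: the pronoun c-commands this R-expression → coindexation would violate Principle C on *the negotiators₆*.

{1, 2, 3, 4}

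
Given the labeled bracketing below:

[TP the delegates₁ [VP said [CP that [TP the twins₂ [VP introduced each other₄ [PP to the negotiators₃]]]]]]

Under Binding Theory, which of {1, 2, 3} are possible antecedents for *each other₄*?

*each other* is an anaphor, so Principle A applies: it must be bound in its binding domain.
Binding domain of *each other₄*: the embedded TP, whose subject is the twins₂.
*the delegates₁* c-commands the anaphor but is outside its binding domain → cannot satisfy Principle A.
*the twins₂* c-commands the anaphor within its binding domain → licit binder.
*the negotiators₃* does not c-command the anaphor → cannot bind it.

{2}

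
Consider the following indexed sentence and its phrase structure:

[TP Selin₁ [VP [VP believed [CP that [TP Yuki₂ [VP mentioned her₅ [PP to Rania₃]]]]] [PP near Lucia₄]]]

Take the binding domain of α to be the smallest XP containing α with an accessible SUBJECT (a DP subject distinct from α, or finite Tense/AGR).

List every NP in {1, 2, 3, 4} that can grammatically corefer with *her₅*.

*her* is a pronoun, so Principle B applies: it must be free in its binding domain.
Binding domain of *her₅*: the embedded TP, whose subject is Yuki₂.
*Selin₁* c-commands the pronoun but from outside its binding domain, and is not c-commanded by it → coindexation permitted.
*Yuki₂* c-commands the pronoun within its binding domain → coindexation would violate Principle B.
*Rania₃*: the pronoun c-commands this R-expression → coindexation would violate Principle C on *Rania₃*.
*Lucia₄* and the pronoun do not c-command one another → neither Principle B nor Principle C is at stake; coindexation permitted.

{1, 4}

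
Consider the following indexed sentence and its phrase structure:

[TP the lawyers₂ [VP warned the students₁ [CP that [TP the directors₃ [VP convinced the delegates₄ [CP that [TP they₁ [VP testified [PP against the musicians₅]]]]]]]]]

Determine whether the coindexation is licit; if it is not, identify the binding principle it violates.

grammatical

The two coindexed NPs are *the students₁* and *they₁*.
*they₁* is a pronoun; nothing c-commands it within its binding domain (the embedded TP.), so Principle B holds trivially.
*the students₁* is an R-expression; *they₁* does not c-command it, and no other NP shares its index, so Principle C is satisfied.
All principles are respected.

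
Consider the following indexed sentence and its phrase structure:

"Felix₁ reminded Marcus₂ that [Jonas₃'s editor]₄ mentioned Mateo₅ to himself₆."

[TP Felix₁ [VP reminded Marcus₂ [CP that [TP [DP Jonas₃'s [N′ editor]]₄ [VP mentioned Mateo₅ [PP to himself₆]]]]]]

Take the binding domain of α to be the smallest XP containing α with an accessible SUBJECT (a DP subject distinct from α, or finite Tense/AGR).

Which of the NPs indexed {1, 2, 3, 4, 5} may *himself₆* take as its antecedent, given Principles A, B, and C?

{4, 5}

*himself* is an anaphor, so Principle A applies: it must be bound in its binding domain.
Binding domain of *himself₆*: the embedded TP, whose subject is [Jonas₃'s editor]₄.
*Felix₁* c-commands the anaphor but is outside its binding domain → cannot satisfy Principle A.
*Marcus₂* c-commands the anaphor but is outside its binding domain → cannot satisfy Principle A.
*Jonas₃* does not c-command the anaphor → cannot bind it.
*[Jonas₃'s editor]₄* c-commands the anaphor within its binding domain → licit binder.
*Mateo₅* c-commands the anaphor within its binding domain → licit binder.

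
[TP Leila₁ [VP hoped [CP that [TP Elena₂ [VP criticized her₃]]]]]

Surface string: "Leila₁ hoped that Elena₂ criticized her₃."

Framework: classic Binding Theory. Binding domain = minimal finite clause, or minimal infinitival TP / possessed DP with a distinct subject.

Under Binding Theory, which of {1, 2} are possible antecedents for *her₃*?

{1}

*her* is a pronoun, so Principle B applies: it must be free in its binding domain.
Binding domain of *her₃*: the embedded TP, whose subject is Elena₂.
*Leila₁* c-commands the pronoun but from outside its binding domain, and is not c-commanded by it → coindexation permitted.
*Elena₂* c-commands the pronoun within its binding domain → coindexation would violate Principle B.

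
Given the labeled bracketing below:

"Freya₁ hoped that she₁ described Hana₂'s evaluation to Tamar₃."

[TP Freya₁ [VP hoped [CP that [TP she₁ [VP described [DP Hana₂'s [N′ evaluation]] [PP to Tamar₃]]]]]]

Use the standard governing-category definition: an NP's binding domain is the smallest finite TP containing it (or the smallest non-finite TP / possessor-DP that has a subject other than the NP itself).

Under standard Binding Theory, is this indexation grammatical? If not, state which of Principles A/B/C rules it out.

grammatical

The two coindexed NPs are *Freya₁* and *she₁*.
*she₁* is a pronoun; nothing c-commands it within its binding domain (the embedded TP.), so Principle B holds trivially.
*Freya₁* is an R-expression; *she₁* does not c-command it, and no other NP shares its index, so Principle C is satisfied.
All principles are respected.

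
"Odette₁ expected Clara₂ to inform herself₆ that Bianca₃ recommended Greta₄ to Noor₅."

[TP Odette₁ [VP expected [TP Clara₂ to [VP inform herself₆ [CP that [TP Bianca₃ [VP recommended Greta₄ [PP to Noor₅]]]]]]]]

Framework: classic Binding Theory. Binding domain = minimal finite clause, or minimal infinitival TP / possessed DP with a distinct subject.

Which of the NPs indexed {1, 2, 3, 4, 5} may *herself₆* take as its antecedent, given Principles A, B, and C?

*herself* is an anaphor, so Principle A applies: it must be bound in its binding domain.
Binding domain of *herself₆*: the embedded TP, whose subject is Clara₂.
*Odette₁* c-commands the anaphor but is outside its binding domain → cannot satisfy Principle A.
*Clara₂* c-commands the anaphor within its binding domain → licit binder.
*Bianca₃* does not c-command the anaphor → cannot bind it.
*Greta₄* does not c-command the anaphor → cannot bind it.
*Noor₅* does not c-command the anaphor → cannot bind it.

{2}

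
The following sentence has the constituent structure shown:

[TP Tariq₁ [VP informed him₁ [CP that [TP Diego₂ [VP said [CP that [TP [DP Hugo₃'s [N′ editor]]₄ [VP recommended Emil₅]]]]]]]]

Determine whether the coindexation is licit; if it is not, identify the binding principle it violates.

Principle B

The two coindexed NPs are *Tariq₁* and *him₁*.
*him₁* is a pronoun. Its binding domain is the matrix TP, whose subject is Tariq₁.
*Tariq₁* c-commands it within that domain and carries the same index.
The pronoun is locally bound → Principle B violation.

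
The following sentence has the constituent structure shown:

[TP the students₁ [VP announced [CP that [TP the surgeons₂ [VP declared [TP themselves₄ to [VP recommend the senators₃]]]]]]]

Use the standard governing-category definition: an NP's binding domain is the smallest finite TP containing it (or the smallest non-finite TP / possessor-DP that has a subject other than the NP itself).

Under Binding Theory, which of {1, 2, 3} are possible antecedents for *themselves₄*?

{2}

*themselves* is an anaphor, so Principle A applies: it must be bound in its binding domain.
Binding domain of *themselves₄*: the embedded TP, whose subject is the surgeons₂.
*the students₁* c-commands the anaphor but is outside its binding domain → cannot satisfy Principle A.
*the surgeons₂* c-commands the anaphor within its binding domain → licit binder.
*the senators₃* does not c-command the anaphor → cannot bind it.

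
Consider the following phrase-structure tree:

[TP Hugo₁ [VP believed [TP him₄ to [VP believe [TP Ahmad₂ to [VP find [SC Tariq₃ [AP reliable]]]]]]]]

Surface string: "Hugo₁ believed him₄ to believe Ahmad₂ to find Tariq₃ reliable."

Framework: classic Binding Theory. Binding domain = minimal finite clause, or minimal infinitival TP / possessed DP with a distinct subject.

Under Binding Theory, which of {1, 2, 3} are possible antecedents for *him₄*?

none

*him* is a pronoun, so Principle B applies: it must be free in its binding domain.
Binding domain of *him₄*: the matrix TP, whose subject is Hugo₁.
*Hugo₁* c-commands the pronoun within its binding domain → coindexation would violate Principle B.
*Ahmad₂*: the pronoun c-commands this R-expression → coindexation would violate Principle C on *Ahmad₂*.
*Tariq₃*: the pronoun c-commands this R-expression → coindexation would violate Principle C on *Tariq₃*.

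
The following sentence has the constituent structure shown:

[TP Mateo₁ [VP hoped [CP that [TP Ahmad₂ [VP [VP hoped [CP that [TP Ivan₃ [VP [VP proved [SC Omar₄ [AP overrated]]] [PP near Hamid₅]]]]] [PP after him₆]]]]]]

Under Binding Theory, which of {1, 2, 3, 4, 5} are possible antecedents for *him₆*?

{1, 3, 4, 5}

*him* is a pronoun, so Principle B applies: it must be free in its binding domain.
Binding domain of *him₆*: the embedded TP, whose subject is Ahmad₂.
*Mateo₁* c-commands the pronoun but from outside its binding domain, and is not c-commanded by it → coindexation permitted.
*Ahmad₂* c-commands the pronoun within its binding domain → coindexation would violate Principle B.
*Ivan₃* and the pronoun do not c-command one another → neither Principle B nor Principle C is at stake; coindexation permitted.
*Omar₄* and the pronoun do not c-command one another → neither Principle B nor Principle C is at stake; coindexation permitted.
*Hamid₅* and the pronoun do not c-command one another → neither Principle B nor Principle C is at stake; coindexation permitted.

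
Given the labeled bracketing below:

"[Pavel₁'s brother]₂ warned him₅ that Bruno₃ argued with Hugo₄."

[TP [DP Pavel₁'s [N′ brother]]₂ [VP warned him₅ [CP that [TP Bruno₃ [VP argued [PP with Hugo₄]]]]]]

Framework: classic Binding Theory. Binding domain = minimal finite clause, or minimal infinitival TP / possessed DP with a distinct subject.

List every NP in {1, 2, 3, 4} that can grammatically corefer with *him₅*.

{1}

*him* is a pronoun, so Principle B applies: it must be free in its binding domain.
Binding domain of *him₅*: the matrix TP, whose subject is [Pavel₁'s brother]₂.
*Pavel₁* and the pronoun do not c-command one another → neither Principle B nor Principle C is at stake; coindexation permitted.
*[Pavel₁'s brother]₂* c-commands the pronoun within its binding domain → coindexation would violate Principle B.
*Bruno₃*: the pronoun c-commands this R-expression → coindexation would violate Principle C on *Bruno₃*.
*Hugo₄*: the pronoun c-commands this R-expression → coindexation would violate Principle C on *Hugo₄*.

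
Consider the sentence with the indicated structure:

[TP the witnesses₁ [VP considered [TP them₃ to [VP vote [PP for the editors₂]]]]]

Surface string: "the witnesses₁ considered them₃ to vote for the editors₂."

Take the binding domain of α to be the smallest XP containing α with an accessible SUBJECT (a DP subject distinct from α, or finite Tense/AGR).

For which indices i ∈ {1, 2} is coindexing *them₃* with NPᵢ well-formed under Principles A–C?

*them* is a pronoun, so Principle B applies: it must be free in its binding domain.
Binding domain of *them₃*: the matrix TP, whose subject is the witnesses₁.
*the witnesses₁* c-commands the pronoun within its binding domain → coindexation would violate Principle B.
*the editors₂*: the pronoun c-commands this R-expression → coindexation would violate Principle C on *the editors₂*.

none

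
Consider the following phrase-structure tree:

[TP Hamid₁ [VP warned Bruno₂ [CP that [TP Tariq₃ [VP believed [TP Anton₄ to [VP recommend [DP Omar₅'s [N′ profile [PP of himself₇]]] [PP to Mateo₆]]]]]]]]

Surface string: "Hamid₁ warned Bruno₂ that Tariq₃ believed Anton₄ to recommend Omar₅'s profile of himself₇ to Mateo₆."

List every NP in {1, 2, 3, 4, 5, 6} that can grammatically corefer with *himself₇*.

*himself* is an anaphor, so Principle A applies: it must be bound in its binding domain.
Binding domain of *himself₇*: the possessed DP, whose subject is Omar₅.
*Hamid₁* c-commands the anaphor but is outside its binding domain → cannot satisfy Principle A.
*Bruno₂* c-commands the anaphor but is outside its binding domain → cannot satisfy Principle A.
*Tariq₃* c-commands the anaphor but is outside its binding domain → cannot satisfy Principle A.
*Anton₄* c-commands the anaphor but is outside its binding domain → cannot satisfy Principle A.
*Omar₅* c-commands the anaphor within its binding domain → licit binder.
*Mateo₆* does not c-command the anaphor → cannot bind it.

{5}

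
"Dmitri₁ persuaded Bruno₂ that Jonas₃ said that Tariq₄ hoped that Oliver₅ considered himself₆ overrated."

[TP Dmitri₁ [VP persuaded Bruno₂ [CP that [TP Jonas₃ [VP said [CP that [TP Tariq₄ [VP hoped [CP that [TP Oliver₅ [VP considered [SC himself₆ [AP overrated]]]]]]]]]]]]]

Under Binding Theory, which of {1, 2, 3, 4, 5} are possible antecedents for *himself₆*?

{5}

*himself* is an anaphor, so Principle A applies: it must be bound in its binding domain.
Binding domain of *himself₆*: the embedded TP, whose subject is Oliver₅.
*Dmitri₁* c-commands the anaphor but is outside its binding domain → cannot satisfy Principle A.
*Bruno₂* c-commands the anaphor but is outside its binding domain → cannot satisfy Principle A.
*Jonas₃* c-commands the anaphor but is outside its binding domain → cannot satisfy Principle A.
*Tariq₄* c-commands the anaphor but is outside its binding domain → cannot satisfy Principle A.
*Oliver₅* c-commands the anaphor within its binding domain → licit binder.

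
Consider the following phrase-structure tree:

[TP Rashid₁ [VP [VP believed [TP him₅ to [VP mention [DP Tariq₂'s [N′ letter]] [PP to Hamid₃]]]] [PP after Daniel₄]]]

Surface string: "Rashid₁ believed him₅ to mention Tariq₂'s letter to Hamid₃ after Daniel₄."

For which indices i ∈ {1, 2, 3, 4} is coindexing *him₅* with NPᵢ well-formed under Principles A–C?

{4}

*him* is a pronoun, so Principle B applies: it must be free in its binding domain.
Binding domain of *him₅*: the matrix TP, whose subject is Rashid₁.
*Rashid₁* c-commands the pronoun within its binding domain → coindexation would violate Principle B.
*Tariq₂*: the pronoun c-commands this R-expression → coindexation would violate Principle C on *Tariq₂*.
*Hamid₃*: the pronoun c-commands this R-expression → coindexation would violate Principle C on *Hamid₃*.
*Daniel₄* and the pronoun do not c-command one another → neither Principle B nor Principle C is at stake; coindexation permitted.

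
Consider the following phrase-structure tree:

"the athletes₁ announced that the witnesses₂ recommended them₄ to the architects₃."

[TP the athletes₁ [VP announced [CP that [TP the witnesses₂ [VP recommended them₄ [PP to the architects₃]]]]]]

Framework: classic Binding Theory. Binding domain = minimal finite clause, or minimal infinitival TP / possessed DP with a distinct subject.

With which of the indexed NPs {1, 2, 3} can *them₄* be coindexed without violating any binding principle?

{1}

*them* is a pronoun, so Principle B applies: it must be free in its binding domain.
Binding domain of *them₄*: the embedded TP, whose subject is the witnesses₂.
*the athletes₁* c-commands the pronoun but from outside its binding domain, and is not c-commanded by it → coindexation permitted.
*the witnesses₂* c-commands the pronoun within its binding domain → coindexation would violate Principle B.
*the architects₃*: the pronoun c-commands this R-expression → coindexation would violate Principle C on *the architects₃*.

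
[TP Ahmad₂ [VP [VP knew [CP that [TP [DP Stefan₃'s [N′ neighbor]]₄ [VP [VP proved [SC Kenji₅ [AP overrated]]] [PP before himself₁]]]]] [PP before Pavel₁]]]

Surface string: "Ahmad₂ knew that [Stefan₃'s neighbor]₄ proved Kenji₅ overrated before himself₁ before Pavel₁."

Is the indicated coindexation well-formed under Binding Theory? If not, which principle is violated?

The two coindexed NPs are *Pavel₁* and *himself₁*.
*himself₁* is an anaphor. Principle A requires it to be bound within its binding domain — the embedded TP, whose subject is [Stefan₃'s neighbor]₄.
Within that domain it is c-commanded by *[Stefan₃'s neighbor]₄*, which does not share its index.
*Pavel₁* does not c-command the anaphor at all.
The anaphor is unbound in its domain → Principle A violation.

Principle A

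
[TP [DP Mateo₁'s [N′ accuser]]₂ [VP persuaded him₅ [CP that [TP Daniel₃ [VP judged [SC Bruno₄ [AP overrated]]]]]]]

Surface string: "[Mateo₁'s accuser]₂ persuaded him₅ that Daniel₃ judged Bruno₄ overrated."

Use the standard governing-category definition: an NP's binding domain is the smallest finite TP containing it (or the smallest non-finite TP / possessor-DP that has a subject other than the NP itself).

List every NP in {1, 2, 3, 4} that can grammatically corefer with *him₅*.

{1}

*him* is a pronoun, so Principle B applies: it must be free in its binding domain.
Binding domain of *him₅*: the matrix TP, whose subject is [Mateo₁'s accuser]₂.
*Mateo₁* and the pronoun do not c-command one another → neither Principle B nor Principle C is at stake; coindexation permitted.
*[Mateo₁'s accuser]₂* c-commands the pronoun within its binding domain → coindexation would violate Principle B.
*Daniel₃*: the pronoun c-commands this R-expression → coindexation would violate Principle C on *Daniel₃*.
*Bruno₄*: the pronoun c-commands this R-expression → coindexation would violate Principle C on *Bruno₄*.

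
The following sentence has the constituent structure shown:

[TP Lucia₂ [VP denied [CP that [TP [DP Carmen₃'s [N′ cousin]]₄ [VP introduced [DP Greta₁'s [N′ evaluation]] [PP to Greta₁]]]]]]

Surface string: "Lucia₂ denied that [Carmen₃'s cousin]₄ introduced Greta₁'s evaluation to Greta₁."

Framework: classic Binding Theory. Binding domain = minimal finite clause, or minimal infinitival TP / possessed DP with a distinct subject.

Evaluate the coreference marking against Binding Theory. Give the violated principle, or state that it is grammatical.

The two coindexed NPs are *Greta₁* and *Greta₁*.
*Greta₁* is an R-expression; no coindexed NP c-commands it, so Principle C holds.
*Greta₁* is an R-expression; *Greta₁* does not c-command it, and no other NP shares its index, so Principle C is satisfied.
All principles are respected.

grammatical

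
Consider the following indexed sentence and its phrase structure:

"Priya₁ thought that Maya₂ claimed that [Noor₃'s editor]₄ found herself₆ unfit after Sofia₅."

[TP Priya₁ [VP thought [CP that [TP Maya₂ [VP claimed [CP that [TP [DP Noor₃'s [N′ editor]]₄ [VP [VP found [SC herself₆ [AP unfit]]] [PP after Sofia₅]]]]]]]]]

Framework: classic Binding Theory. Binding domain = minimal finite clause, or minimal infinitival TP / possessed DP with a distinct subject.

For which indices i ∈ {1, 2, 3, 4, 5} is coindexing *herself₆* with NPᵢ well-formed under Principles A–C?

{4}

*herself* is an anaphor, so Principle A applies: it must be bound in its binding domain.
Binding domain of *herself₆*: the embedded TP, whose subject is [Noor₃'s editor]₄.
*Priya₁* c-commands the anaphor but is outside its binding domain → cannot satisfy Principle A.
*Maya₂* c-commands the anaphor but is outside its binding domain → cannot satisfy Principle A.
*Noor₃* does not c-command the anaphor → cannot bind it.
*[Noor₃'s editor]₄* c-commands the anaphor within its binding domain → licit binder.
*Sofia₅* does not c-command the anaphor → cannot bind it.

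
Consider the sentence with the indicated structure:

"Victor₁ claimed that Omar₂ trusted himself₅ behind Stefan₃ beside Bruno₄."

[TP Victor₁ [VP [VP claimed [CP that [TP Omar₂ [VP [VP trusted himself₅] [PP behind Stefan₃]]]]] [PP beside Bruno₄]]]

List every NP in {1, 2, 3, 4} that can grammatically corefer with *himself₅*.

{2}

*himself* is an anaphor, so Principle A applies: it must be bound in its binding domain.
Binding domain of *himself₅*: the embedded TP, whose subject is Omar₂.
*Victor₁* c-commands the anaphor but is outside its binding domain → cannot satisfy Principle A.
*Omar₂* c-commands the anaphor within its binding domain → licit binder.
*Stefan₃* does not c-command the anaphor → cannot bind it.
*Bruno₄* does not c-command the anaphor → cannot bind it.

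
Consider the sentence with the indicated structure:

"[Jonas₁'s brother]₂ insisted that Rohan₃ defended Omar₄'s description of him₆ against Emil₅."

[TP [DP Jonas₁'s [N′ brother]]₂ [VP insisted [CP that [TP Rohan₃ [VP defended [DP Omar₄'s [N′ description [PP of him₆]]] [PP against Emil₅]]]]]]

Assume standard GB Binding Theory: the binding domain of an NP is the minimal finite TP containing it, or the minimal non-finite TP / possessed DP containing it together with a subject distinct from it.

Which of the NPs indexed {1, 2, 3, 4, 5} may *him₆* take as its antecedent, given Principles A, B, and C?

*him* is a pronoun, so Principle B applies: it must be free in its binding domain.
Binding domain of *him₆*: the possessed DP, whose subject is Omar₄.
*Jonas₁* and the pronoun do not c-command one another → neither Principle B nor Principle C is at stake; coindexation permitted.
*[Jonas₁'s brother]₂* c-commands the pronoun but from outside its binding domain, and is not c-commanded by it → coindexation permitted.
*Rohan₃* c-commands the pronoun but from outside its binding domain, and is not c-commanded by it → coindexation permitted.
*Omar₄* c-commands the pronoun within its binding domain → coindexation would violate Principle B.
*Emil₅* and the pronoun do not c-command one another → neither Principle B nor Principle C is at stake; coindexation permitted.

{1, 2, 3, 5}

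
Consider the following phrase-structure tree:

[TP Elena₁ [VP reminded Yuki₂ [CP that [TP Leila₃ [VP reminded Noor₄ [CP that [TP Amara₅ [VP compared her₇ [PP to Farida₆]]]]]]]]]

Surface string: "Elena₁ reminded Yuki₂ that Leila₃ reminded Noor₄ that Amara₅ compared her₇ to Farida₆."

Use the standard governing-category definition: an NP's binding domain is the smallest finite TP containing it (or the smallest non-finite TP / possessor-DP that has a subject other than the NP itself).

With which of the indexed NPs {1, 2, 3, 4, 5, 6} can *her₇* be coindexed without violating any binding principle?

{1, 2, 3, 4}

*her* is a pronoun, so Principle B applies: it must be free in its binding domain.
Binding domain of *her₇*: the embedded TP, whose subject is Amara₅.
*Elena₁* c-commands the pronoun but from outside its binding domain, and is not c-commanded by it → coindexation permitted.
*Yuki₂* c-commands the pronoun but from outside its binding domain, and is not c-commanded by it → coindexation permitted.
*Leila₃* c-commands the pronoun but from outside its binding domain, and is not c-commanded by it → coindexation permitted.
*Noor₄* c-commands the pronoun but from outside its binding domain, and is not c-commanded by it → coindexation permitted.
*Amara₅* c-commands the pronoun within its binding domain → coindexation would violate Principle B.
*Farida₆*: the pronoun c-commands this R-expression → coindexation would violate Principle C on *Farida₆*.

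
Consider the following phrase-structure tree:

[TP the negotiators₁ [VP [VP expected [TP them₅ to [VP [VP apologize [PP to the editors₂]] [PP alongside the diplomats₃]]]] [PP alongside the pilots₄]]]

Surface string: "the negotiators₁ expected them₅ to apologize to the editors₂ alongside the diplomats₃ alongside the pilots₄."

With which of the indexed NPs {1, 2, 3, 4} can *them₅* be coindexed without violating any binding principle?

*them* is a pronoun, so Principle B applies: it must be free in its binding domain.
Binding domain of *them₅*: the matrix TP, whose subject is the negotiators₁.
*the negotiators₁* c-commands the pronoun within its binding domain → coindexation would violate Principle B.
*the editors₂*: the pronoun c-commands this R-expression → coindexation would violate Principle C on *the editors₂*.
*the diplomats₃*: the pronoun c-commands this R-expression → coindexation would violate Principle C on *the diplomats₃*.
*the pilots₄* and the pronoun do not c-command one another → neither Principle B nor Principle C is at stake; coindexation permitted.

{4}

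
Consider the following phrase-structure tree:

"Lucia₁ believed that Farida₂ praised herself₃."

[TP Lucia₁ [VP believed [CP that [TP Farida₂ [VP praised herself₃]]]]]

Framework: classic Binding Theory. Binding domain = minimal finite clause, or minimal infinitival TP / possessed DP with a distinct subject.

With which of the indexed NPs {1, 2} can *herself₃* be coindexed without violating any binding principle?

*herself* is an anaphor, so Principle A applies: it must be bound in its binding domain.
Binding domain of *herself₃*: the embedded TP, whose subject is Farida₂.
*Lucia₁* c-commands the anaphor but is outside its binding domain → cannot satisfy Principle A.
*Farida₂* c-commands the anaphor within its binding domain → licit binder.

{2}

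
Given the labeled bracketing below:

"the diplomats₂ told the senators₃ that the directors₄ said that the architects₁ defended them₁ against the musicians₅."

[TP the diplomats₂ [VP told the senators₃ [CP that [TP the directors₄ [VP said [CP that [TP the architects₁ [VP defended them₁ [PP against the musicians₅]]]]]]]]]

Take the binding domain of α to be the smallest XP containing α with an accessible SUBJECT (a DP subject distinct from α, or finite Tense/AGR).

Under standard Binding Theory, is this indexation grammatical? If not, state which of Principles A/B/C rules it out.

The two coindexed NPs are *the architects₁* and *them₁*.
*them₁* is a pronoun. Its binding domain is the embedded TP, whose subject is the architects₁.
*the architects₁* c-commands it within that domain and carries the same index.
The pronoun is locally bound → Principle B violation.

Principle B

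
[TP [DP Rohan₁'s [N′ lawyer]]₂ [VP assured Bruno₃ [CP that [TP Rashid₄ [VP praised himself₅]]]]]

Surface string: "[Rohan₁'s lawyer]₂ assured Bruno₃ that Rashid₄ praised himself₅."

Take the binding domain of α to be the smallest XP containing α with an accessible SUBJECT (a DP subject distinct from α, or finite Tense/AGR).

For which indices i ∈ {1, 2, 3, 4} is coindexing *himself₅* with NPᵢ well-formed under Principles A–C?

{4}

*himself* is an anaphor, so Principle A applies: it must be bound in its binding domain.
Binding domain of *himself₅*: the embedded TP, whose subject is Rashid₄.
*Rohan₁* does not c-command the anaphor → cannot bind it.
*[Rohan₁'s lawyer]₂* c-commands the anaphor but is outside its binding domain → cannot satisfy Principle A.
*Bruno₃* c-commands the anaphor but is outside its binding domain → cannot satisfy Principle A.
*Rashid₄* c-commands the anaphor within its binding domain → licit binder.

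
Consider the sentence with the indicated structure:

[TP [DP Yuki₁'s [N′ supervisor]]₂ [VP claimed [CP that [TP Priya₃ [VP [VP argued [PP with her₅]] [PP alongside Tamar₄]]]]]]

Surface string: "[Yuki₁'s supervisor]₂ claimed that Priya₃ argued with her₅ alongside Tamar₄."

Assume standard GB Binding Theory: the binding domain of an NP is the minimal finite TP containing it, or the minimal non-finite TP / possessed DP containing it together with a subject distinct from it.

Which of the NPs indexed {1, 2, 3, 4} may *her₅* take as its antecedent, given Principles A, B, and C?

*her* is a pronoun, so Principle B applies: it must be free in its binding domain.
Binding domain of *her₅*: the embedded TP, whose subject is Priya₃.
*Yuki₁* and the pronoun do not c-command one another → neither Principle B nor Principle C is at stake; coindexation permitted.
*[Yuki₁'s supervisor]₂* c-commands the pronoun but from outside its binding domain, and is not c-commanded by it → coindexation permitted.
*Priya₃* c-commands the pronoun within its binding domain → coindexation would violate Principle B.
*Tamar₄* and the pronoun do not c-command one another → neither Principle B nor Principle C is at stake; coindexation permitted.

{1, 2, 4}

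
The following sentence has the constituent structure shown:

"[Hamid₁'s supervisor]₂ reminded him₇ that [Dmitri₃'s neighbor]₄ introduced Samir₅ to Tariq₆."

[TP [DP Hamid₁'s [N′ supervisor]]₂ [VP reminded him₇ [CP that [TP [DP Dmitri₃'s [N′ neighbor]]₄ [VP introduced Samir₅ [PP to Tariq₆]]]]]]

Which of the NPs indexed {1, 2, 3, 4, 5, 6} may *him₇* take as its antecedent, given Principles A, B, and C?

{1}

*him* is a pronoun, so Principle B applies: it must be free in its binding domain.
Binding domain of *him₇*: the matrix TP, whose subject is [Hamid₁'s supervisor]₂.
*Hamid₁* and the pronoun do not c-command one another → neither Principle B nor Principle C is at stake; coindexation permitted.
*[Hamid₁'s supervisor]₂* c-commands the pronoun within its binding domain → coindexation would violate Principle B.
*Dmitri₃*: the pronoun c-commands this R-expression → coindexation would violate Principle C on *Dmitri₃*.
*[Dmitri₃'s neighbor]₄*: the pronoun c-commands this R-expression → coindexation would violate Principle C on *[Dmitri₃'s neighbor]₄*.
*Samir₅*: the pronoun c-commands this R-expression → coindexation would violate Principle C on *Samir₅*.
*Tariq₆*: the pronoun c-commands this R-expression → coindexation would violate Principle C on *Tariq₆*.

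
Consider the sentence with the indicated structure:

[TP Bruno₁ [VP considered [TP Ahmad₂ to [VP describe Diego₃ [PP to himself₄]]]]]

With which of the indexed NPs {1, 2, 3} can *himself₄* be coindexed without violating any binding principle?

{2, 3}

*himself* is an anaphor, so Principle A applies: it must be bound in its binding domain.
Binding domain of *himself₄*: the embedded TP, whose subject is Ahmad₂.
*Bruno₁* c-commands the anaphor but is outside its binding domain → cannot satisfy Principle A.
*Ahmad₂* c-commands the anaphor within its binding domain → licit binder.
*Diego₃* c-commands the anaphor within its binding domain → licit binder.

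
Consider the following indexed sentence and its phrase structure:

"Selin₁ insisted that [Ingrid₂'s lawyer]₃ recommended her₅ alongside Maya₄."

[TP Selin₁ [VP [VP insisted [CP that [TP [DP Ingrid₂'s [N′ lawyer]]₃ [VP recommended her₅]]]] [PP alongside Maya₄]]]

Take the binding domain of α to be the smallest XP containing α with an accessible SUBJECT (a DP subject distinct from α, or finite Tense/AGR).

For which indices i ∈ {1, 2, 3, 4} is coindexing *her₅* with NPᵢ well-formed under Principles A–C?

*her* is a pronoun, so Principle B applies: it must be free in its binding domain.
Binding domain of *her₅*: the embedded TP, whose subject is [Ingrid₂'s lawyer]₃.
*Selin₁* c-commands the pronoun but from outside its binding domain, and is not c-commanded by it → coindexation permitted.
*Ingrid₂* and the pronoun do not c-command one another → neither Principle B nor Principle C is at stake; coindexation permitted.
*[Ingrid₂'s lawyer]₃* c-commands the pronoun within its binding domain → coindexation would violate Principle B.
*Maya₄* and the pronoun do not c-command one another → neither Principle B nor Principle C is at stake; coindexation permitted.

{1, 2, 4}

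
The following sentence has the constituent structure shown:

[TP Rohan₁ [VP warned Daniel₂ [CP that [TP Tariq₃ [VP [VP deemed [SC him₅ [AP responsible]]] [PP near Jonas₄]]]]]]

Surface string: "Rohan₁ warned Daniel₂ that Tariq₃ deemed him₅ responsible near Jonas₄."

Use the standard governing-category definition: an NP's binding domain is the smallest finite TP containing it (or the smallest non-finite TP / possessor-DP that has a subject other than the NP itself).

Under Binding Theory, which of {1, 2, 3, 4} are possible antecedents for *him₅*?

{1, 2, 4}

*him* is a pronoun, so Principle B applies: it must be free in its binding domain.
Binding domain of *him₅*: the embedded TP, whose subject is Tariq₃.
*Rohan₁* c-commands the pronoun but from outside its binding domain, and is not c-commanded by it → coindexation permitted.
*Daniel₂* c-commands the pronoun but from outside its binding domain, and is not c-commanded by it → coindexation permitted.
*Tariq₃* c-commands the pronoun within its binding domain → coindexation would violate Principle B.
*Jonas₄* and the pronoun do not c-command one another → neither Principle B nor Principle C is at stake; coindexation permitted.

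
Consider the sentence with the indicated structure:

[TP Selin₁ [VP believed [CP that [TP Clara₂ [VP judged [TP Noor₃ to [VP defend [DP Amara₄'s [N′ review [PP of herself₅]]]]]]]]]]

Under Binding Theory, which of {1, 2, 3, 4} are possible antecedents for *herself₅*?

{4}

*herself* is an anaphor, so Principle A applies: it must be bound in its binding domain.
Binding domain of *herself₅*: the possessed DP, whose subject is Amara₄.
*Selin₁* c-commands the anaphor but is outside its binding domain → cannot satisfy Principle A.
*Clara₂* c-commands the anaphor but is outside its binding domain → cannot satisfy Principle A.
*Noor₃* c-commands the anaphor but is outside its binding domain → cannot satisfy Principle A.
*Amara₄* c-commands the anaphor within its binding domain → licit binder.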